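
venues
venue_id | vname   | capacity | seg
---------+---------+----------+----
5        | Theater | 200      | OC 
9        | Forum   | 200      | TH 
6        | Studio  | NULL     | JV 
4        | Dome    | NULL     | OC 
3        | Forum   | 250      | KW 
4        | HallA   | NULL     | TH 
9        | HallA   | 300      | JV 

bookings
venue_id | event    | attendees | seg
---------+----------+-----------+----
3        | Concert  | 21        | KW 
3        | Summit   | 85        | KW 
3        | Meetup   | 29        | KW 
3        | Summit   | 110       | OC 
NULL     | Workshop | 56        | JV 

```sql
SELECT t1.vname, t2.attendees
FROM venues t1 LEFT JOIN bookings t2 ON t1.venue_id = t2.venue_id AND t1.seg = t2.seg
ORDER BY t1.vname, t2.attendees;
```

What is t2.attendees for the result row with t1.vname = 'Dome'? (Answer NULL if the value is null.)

NULL

LEFT JOIN keeps every row from `venues`; unmatched rows get NULL for `bookings`'s columns.
Matching on t1.venue_id = t2.venue_id AND t1.seg = t2.seg. A NULL in a compared column never satisfies the condition.
- t1 row (venue_id=5, seg=OC): no match → kept, t2 columns NULL.
- t1 row (venue_id=9, seg=TH): no match → kept, t2 columns NULL.
- t1 row (venue_id=6, seg=JV): no match → kept, t2 columns NULL.
- t1 row (venue_id=4, seg=OC): no match → kept, t2 columns NULL.
- t1 row (venue_id=3, seg=KW): matches 3 t2 row(s) → 3 output row(s).
- t1 row (venue_id=4, seg=TH): no match → kept, t2 columns NULL.
- t1 row (venue_id=9, seg=JV): no match → kept, t2 columns NULL.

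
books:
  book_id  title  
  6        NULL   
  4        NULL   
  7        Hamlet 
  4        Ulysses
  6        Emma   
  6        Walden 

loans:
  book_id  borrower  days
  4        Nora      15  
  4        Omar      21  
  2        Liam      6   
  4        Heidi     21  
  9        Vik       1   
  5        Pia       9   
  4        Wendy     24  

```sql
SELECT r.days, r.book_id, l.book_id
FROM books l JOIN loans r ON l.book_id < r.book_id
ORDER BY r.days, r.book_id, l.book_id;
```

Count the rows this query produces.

8

INNER JOIN keeps only pairs where the ON condition holds.
Matching on l.book_id < r.book_id.
Matched pairs: 8.
Total: 8 rows.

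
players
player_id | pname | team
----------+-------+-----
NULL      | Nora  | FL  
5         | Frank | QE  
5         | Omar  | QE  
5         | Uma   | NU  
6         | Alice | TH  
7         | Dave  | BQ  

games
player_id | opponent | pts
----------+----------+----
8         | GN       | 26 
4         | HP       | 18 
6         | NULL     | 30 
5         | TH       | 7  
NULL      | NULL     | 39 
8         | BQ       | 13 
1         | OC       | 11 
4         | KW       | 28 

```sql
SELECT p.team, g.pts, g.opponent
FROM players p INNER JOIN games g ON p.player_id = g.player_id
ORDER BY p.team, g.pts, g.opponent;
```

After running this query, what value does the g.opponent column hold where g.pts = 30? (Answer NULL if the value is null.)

NULL

INNER JOIN keeps only pairs where the ON condition holds.
Matching on p.player_id = g.player_id. A NULL in a compared column never satisfies the condition.
- p[0] player_id=NULL → no match; dropped.
- p[1] player_id=5 → 1 match(es) in g → 1 row(s).
- p[2] player_id=5 → 1 match(es) in g → 1 row(s).
- p[3] player_id=5 → 1 match(es) in g → 1 row(s).
- p[4] player_id=6 → 1 match(es) in g → 1 row(s).
- p[5] player_id=7 → no match; dropped.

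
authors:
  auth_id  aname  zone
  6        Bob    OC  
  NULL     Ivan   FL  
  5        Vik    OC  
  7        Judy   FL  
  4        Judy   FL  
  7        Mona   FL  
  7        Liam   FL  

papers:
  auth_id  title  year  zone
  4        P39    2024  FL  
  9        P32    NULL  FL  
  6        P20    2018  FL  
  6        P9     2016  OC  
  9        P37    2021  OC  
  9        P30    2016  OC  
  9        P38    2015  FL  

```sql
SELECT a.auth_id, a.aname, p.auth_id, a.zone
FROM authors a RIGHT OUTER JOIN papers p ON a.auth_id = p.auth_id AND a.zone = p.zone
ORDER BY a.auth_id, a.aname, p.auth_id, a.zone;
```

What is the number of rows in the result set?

7

RIGHT JOIN keeps every row from `papers`; unmatched rows get NULL for `authors`'s columns.
Matching on a.auth_id = p.auth_id AND a.zone = p.zone. A NULL in a compared column never satisfies the condition.
- a[0] auth_id=6, zone=OC → 1 match(es) in p → 1 row(s).
- a[1] auth_id=NULL, zone=FL → no match.
- a[2] auth_id=5, zone=OC → no match.
- a[3] auth_id=7, zone=FL → no match.
- a[4] auth_id=4, zone=FL → 1 match(es) in p → 1 row(s).
- a[5] auth_id=7, zone=FL → no match.
- a[6] auth_id=7, zone=FL → no match.
- 5 row(s) from p found no a partner → padded with NULL.
Total: 2 matched + 5 padded = 7 rows.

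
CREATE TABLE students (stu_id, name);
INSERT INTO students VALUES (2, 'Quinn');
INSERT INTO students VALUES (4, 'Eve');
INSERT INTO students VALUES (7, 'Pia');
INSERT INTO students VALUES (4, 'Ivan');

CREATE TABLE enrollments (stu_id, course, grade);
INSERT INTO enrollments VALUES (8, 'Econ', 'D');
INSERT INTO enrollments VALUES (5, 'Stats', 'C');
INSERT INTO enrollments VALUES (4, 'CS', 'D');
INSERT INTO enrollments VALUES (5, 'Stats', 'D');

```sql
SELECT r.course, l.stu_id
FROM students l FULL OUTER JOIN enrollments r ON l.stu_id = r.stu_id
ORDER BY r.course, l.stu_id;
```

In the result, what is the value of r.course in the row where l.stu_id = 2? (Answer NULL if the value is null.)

NULL

FULL OUTER JOIN keeps every row from both sides; unmatched rows get NULL for the other side's columns.
Matching on l.stu_id = r.stu_id.
- l row (stu_id=2): no match → kept, r columns NULL.
- l row (stu_id=4): matches 1 r row(s) → 1 output row(s).
- l row (stu_id=7): no match → kept, r columns NULL.
- l row (stu_id=4): matches 1 r row(s) → 1 output row(s).
- 3 row(s) from r found no l partner → padded with NULL.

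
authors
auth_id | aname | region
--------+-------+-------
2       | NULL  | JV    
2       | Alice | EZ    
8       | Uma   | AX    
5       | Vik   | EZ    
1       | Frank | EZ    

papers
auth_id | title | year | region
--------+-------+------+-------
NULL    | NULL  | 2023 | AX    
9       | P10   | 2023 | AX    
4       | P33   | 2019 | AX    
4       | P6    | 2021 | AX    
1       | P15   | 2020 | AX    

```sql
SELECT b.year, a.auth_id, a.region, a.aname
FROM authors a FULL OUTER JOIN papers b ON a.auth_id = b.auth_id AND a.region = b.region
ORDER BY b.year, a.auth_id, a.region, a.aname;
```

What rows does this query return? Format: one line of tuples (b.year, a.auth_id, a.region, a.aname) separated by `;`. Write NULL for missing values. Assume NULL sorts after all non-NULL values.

FULL OUTER JOIN keeps every row from both sides; unmatched rows get NULL for the other side's columns.
Matching on a.auth_id = b.auth_id AND a.region = b.region. A NULL in a compared column never satisfies the condition.
Matched pairs: 0; unmatched a rows kept: 5; unmatched b rows kept: 5.

(2019, NULL, NULL, NULL); (2020, NULL, NULL, NULL); (2021, NULL, NULL, NULL); (2023, NULL, NULL, NULL); (2023, NULL, NULL, NULL); (NULL, 1, EZ, Frank); (NULL, 2, EZ, Alice); (NULL, 2, JV, NULL); (NULL, 5, EZ, Vik); (NULL, 8, AX, Uma)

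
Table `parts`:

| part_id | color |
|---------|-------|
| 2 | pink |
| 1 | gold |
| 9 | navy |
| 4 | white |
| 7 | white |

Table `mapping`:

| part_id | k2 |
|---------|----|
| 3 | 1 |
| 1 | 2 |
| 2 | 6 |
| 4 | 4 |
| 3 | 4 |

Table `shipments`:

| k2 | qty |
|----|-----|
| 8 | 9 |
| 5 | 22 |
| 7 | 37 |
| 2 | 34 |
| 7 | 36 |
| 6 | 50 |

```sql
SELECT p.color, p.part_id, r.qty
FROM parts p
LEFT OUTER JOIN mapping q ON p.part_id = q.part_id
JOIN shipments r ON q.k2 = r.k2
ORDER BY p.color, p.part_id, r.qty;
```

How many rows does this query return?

2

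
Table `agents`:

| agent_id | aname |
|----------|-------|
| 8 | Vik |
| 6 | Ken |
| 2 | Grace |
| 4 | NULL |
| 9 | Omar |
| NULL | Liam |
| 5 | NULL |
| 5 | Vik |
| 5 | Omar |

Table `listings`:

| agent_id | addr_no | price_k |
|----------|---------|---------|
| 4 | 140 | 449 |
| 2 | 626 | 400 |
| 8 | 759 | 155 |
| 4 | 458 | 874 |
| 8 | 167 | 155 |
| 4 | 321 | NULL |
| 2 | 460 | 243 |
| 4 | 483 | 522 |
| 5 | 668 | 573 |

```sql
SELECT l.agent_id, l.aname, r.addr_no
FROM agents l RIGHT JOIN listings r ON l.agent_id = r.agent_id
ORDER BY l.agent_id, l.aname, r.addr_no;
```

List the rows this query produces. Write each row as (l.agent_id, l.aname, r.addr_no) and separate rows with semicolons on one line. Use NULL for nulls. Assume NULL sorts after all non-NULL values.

(2, Grace, 460); (2, Grace, 626); (4, NULL, 140); (4, NULL, 321); (4, NULL, 458); (4, NULL, 483); (5, Omar, 668); (5, Vik, 668); (5, NULL, 668); (8, Vik, 167); (8, Vik, 759)

RIGHT JOIN keeps every row from `listings`; unmatched rows get NULL for `agents`'s columns.
Matching on l.agent_id = r.agent_id. A NULL in a compared column never satisfies the condition.
- l (agent_id=8) pairs with 2 row(s) of r.
- l (agent_id=6) has no partner in r.
- l (agent_id=2) pairs with 2 row(s) of r.
- l (agent_id=4) pairs with 4 row(s) of r.
- l (agent_id=9) has no partner in r.
- l (agent_id=NULL) has no partner in r.
- l (agent_id=5) pairs with 1 row(s) of r.
- l (agent_id=5) pairs with 1 row(s) of r.
- l (agent_id=5) pairs with 1 row(s) of r.
- every r row matched at least one l row.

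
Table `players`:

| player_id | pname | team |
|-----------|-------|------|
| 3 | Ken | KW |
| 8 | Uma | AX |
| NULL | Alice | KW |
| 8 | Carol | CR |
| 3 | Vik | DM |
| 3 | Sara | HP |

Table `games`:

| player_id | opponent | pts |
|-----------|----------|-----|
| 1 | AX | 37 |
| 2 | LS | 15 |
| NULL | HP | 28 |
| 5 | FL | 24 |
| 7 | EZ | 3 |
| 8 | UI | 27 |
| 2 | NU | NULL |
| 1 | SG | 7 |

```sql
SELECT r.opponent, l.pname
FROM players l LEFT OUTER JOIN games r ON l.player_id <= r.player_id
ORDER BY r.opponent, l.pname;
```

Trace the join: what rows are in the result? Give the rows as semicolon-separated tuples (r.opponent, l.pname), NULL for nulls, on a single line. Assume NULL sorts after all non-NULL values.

LEFT JOIN keeps every row from `players`; unmatched rows get NULL for `games`'s columns.
Matching on l.player_id <= r.player_id. A NULL in a compared column never satisfies the condition.
- player_id=3: 3 matching r row(s), so 3 row(s) emitted.
- player_id=8: 1 matching r row(s), so 1 row(s) emitted.
- player_id=NULL: no r row matches, row kept with r columns NULL.
- player_id=8: 1 matching r row(s), so 1 row(s) emitted.
- player_id=3: 3 matching r row(s), so 3 row(s) emitted.
- player_id=3: 3 matching r row(s), so 3 row(s) emitted.

(EZ, Ken); (EZ, Sara); (EZ, Vik); (FL, Ken); (FL, Sara); (FL, Vik); (UI, Carol); (UI, Ken); (UI, Sara); (UI, Uma); (UI, Vik); (NULL, Alice)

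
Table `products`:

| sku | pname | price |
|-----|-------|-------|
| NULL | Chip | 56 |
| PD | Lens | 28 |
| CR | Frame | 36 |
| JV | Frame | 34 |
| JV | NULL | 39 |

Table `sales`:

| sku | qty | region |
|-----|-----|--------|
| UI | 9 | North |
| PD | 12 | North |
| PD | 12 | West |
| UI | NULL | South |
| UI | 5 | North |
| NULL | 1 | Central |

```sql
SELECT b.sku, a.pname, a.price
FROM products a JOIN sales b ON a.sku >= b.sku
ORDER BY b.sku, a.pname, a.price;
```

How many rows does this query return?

2

INNER JOIN keeps only pairs where the ON condition holds.
Matching on a.sku >= b.sku. A NULL in a compared column never satisfies the condition.
- sku=NULL: no matching b row, dropped.
- sku=PD: 2 matching b row(s), so 2 row(s) emitted.
- sku=CR: no matching b row, dropped.
- sku=JV: no matching b row, dropped.
- sku=JV: no matching b row, dropped.
Total: 2 rows.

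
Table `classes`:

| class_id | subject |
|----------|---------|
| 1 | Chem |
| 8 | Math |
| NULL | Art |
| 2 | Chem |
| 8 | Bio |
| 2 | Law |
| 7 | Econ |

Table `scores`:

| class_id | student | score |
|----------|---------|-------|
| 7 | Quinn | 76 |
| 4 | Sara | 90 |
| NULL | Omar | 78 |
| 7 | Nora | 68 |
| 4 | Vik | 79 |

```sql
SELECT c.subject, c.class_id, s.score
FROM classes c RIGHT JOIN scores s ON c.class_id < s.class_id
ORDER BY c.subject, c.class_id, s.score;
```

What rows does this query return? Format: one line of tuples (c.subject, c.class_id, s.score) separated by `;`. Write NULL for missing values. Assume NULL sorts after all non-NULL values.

RIGHT JOIN keeps every row from `scores`; unmatched rows get NULL for `classes`'s columns.
Matching on c.class_id < s.class_id. A NULL in a compared column never satisfies the condition.
- c[0] class_id=1 → 4 match(es) in s → 4 row(s).
- c[1] class_id=8 → no match.
- c[2] class_id=NULL → no match.
- c[3] class_id=2 → 4 match(es) in s → 4 row(s).
- c[4] class_id=8 → no match.
- c[5] class_id=2 → 4 match(es) in s → 4 row(s).
- c[6] class_id=7 → no match.
- plus 1 unmatched s row(s), each kept with NULL c columns.

(Chem, 1, 68); (Chem, 1, 76); (Chem, 1, 79); (Chem, 1, 90); (Chem, 2, 68); (Chem, 2, 76); (Chem, 2, 79); (Chem, 2, 90); (Law, 2, 68); (Law, 2, 76); (Law, 2, 79); (Law, 2, 90); (NULL, NULL, 78)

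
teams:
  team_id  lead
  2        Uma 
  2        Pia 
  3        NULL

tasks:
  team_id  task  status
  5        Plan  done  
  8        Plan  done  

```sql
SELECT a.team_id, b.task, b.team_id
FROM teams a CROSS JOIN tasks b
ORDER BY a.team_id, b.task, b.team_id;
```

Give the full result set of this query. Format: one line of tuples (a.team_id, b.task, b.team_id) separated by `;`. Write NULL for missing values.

(2, Plan, 5); (2, Plan, 5); (2, Plan, 8); (2, Plan, 8); (3, Plan, 5); (3, Plan, 8)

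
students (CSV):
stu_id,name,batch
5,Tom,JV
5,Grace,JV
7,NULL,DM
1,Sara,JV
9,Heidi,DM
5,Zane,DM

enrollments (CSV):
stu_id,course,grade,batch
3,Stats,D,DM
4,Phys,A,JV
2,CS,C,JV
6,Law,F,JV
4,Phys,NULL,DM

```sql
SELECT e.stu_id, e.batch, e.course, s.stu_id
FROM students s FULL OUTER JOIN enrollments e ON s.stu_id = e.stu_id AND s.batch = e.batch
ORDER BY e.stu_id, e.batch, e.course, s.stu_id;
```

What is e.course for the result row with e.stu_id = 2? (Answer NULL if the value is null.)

CS

FULL OUTER JOIN keeps every row from both sides; unmatched rows get NULL for the other side's columns.
Matching on s.stu_id = e.stu_id AND s.batch = e.batch.
- s (stu_id=5, batch=JV) has no partner → padded with NULL.
- s (stu_id=5, batch=JV) has no partner → padded with NULL.
- s (stu_id=7, batch=DM) has no partner → padded with NULL.
- s (stu_id=1, batch=JV) has no partner → padded with NULL.
- s (stu_id=9, batch=DM) has no partner → padded with NULL.
- s (stu_id=5, batch=DM) has no partner → padded with NULL.
- 5 e row(s) had no s match → kept, s columns NULL.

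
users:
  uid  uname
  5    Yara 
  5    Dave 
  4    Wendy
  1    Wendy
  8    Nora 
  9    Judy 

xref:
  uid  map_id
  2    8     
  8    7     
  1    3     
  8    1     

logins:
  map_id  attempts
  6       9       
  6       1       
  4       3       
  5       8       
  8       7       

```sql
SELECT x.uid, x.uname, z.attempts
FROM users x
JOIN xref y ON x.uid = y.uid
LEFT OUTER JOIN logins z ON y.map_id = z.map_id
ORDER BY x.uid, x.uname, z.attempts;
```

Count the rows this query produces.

Evaluate left to right. First `users x INNER JOIN xref y` on uid: 3 row(s).
Then LEFT JOIN `logins z` on map_id: each of those 3 rows is kept; rows whose y.map_id has no match in z get NULL for z's columns.
Result: 3 row(s).

3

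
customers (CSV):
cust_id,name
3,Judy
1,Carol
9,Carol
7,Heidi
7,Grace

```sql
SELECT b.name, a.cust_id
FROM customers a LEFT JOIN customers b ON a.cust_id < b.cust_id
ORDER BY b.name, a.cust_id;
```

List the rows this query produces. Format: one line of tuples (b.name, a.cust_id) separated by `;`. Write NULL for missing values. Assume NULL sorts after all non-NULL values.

(Carol, 1); (Carol, 3); (Carol, 7); (Carol, 7); (Grace, 1); (Grace, 3); (Heidi, 1); (Heidi, 3); (Judy, 1); (NULL, 9)

LEFT JOIN keeps every row from `customers a`; unmatched rows get NULL for `customers b`'s columns.
Matching on a.cust_id < b.cust_id.
- a[0] cust_id=3 → 3 match(es) in b → 3 row(s).
- a[1] cust_id=1 → 4 match(es) in b → 4 row(s).
- a[2] cust_id=9 → no match; kept with NULLs on the b side.
- a[3] cust_id=7 → 1 match(es) in b → 1 row(s).
- a[4] cust_id=7 → 1 match(es) in b → 1 row(s).
After projecting and ordering:
b.name | a.cust_id
Carol | 1
Carol | 3
Carol | 7
Carol | 7
Grace | 1
Grace | 3
Heidi | 1
Heidi | 3
Judy | 1
NULL | 9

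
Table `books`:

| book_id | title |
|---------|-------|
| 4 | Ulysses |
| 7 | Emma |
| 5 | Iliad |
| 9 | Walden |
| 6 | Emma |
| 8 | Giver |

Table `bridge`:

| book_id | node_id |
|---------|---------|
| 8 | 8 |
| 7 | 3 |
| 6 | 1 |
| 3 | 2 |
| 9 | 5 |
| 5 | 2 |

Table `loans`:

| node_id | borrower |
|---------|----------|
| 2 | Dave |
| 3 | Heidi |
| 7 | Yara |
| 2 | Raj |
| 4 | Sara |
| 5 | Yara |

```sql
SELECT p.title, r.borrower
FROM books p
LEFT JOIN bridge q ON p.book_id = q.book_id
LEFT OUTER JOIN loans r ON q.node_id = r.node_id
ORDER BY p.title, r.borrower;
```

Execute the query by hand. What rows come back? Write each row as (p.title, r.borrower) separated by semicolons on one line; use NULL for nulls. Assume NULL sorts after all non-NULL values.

(Emma, Heidi); (Emma, NULL); (Giver, NULL); (Iliad, Dave); (Iliad, Raj); (Ulysses, NULL); (Walden, Yara)

Step 1 — p LEFT JOIN q on book_id → 6 row(s).
Then LEFT JOIN `loans r` on node_id: each of those 6 rows is kept; rows whose q.node_id has no match in r get NULL for r's columns.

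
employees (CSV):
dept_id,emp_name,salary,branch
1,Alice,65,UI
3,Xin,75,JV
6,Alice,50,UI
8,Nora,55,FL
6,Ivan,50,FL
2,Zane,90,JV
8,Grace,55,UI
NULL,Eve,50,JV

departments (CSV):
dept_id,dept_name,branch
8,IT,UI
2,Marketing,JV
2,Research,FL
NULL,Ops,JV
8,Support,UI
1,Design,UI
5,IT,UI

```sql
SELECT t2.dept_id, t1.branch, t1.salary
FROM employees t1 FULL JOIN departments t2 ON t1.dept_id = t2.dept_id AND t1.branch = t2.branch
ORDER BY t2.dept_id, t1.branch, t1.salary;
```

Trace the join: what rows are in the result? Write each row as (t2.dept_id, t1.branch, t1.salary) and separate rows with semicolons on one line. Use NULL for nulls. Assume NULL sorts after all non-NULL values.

FULL OUTER JOIN keeps every row from both sides; unmatched rows get NULL for the other side's columns.
Matching on t1.dept_id = t2.dept_id AND t1.branch = t2.branch. A NULL in a compared column never satisfies the condition.
- t1 (dept_id=1, branch=UI) pairs with 1 row(s) of t2.
- t1 (dept_id=3, branch=JV) has no partner → padded with NULL.
- t1 (dept_id=6, branch=UI) has no partner → padded with NULL.
- t1 (dept_id=8, branch=FL) has no partner → padded with NULL.
- t1 (dept_id=6, branch=FL) has no partner → padded with NULL.
- t1 (dept_id=2, branch=JV) pairs with 1 row(s) of t2.
- t1 (dept_id=8, branch=UI) pairs with 2 row(s) of t2.
- t1 (dept_id=NULL, branch=JV) has no partner → padded with NULL.
- 3 row(s) from t2 found no t1 partner → padded with NULL.

(1, UI, 65); (2, JV, 90); (2, NULL, NULL); (5, NULL, NULL); (8, UI, 55); (8, UI, 55); (NULL, FL, 50); (NULL, FL, 55); (NULL, JV, 50); (NULL, JV, 75); (NULL, UI, 50); (NULL, NULL, NULL)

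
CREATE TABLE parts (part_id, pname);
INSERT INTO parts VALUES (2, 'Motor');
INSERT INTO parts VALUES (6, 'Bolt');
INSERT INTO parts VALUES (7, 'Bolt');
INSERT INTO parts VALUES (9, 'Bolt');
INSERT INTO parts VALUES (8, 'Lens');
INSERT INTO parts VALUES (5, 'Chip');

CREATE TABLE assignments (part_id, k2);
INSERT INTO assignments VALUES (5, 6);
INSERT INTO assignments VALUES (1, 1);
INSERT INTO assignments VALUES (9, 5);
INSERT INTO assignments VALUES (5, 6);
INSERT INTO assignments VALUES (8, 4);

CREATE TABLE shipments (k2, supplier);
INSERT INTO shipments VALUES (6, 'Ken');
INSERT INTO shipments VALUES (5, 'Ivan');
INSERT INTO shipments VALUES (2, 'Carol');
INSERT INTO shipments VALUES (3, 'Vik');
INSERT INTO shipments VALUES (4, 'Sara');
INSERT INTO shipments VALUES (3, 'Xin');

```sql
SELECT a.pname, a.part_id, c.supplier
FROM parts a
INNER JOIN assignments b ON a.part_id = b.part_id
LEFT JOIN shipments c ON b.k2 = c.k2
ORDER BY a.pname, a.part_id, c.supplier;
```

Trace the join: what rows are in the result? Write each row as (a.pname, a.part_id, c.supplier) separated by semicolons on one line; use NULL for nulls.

(Bolt, 9, Ivan); (Chip, 5, Ken); (Chip, 5, Ken); (Lens, 8, Sara)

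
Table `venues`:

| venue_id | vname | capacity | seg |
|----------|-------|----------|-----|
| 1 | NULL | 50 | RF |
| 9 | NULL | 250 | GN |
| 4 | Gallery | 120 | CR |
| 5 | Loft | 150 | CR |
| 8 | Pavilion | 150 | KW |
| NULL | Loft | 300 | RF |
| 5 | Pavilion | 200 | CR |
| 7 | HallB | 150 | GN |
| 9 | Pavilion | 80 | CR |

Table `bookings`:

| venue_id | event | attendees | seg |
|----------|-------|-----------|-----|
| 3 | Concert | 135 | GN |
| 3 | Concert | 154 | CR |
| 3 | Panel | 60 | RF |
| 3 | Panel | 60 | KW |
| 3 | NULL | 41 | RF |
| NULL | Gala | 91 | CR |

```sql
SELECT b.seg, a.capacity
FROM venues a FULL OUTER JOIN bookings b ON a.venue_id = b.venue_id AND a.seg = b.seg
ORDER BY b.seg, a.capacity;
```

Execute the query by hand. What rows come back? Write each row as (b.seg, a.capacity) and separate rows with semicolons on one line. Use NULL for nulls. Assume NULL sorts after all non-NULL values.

(CR, NULL); (CR, NULL); (GN, NULL); (KW, NULL); (RF, NULL); (RF, NULL); (NULL, 50); (NULL, 80); (NULL, 120); (NULL, 150); (NULL, 150); (NULL, 150); (NULL, 200); (NULL, 250); (NULL, 300)

FULL OUTER JOIN keeps every row from both sides; unmatched rows get NULL for the other side's columns.
Matching on a.venue_id = b.venue_id AND a.seg = b.seg. A NULL in a compared column never satisfies the condition.
- a row (venue_id=1, seg=RF): no match → kept, b columns NULL.
- a row (venue_id=9, seg=GN): no match → kept, b columns NULL.
- a row (venue_id=4, seg=CR): no match → kept, b columns NULL.
- a row (venue_id=5, seg=CR): no match → kept, b columns NULL.
- a row (venue_id=8, seg=KW): no match → kept, b columns NULL.
- a row (venue_id=NULL, seg=RF): no match → kept, b columns NULL.
- a row (venue_id=5, seg=CR): no match → kept, b columns NULL.
- a row (venue_id=7, seg=GN): no match → kept, b columns NULL.
- a row (venue_id=9, seg=CR): no match → kept, b columns NULL.
- 6 row(s) from b found no a partner → padded with NULL.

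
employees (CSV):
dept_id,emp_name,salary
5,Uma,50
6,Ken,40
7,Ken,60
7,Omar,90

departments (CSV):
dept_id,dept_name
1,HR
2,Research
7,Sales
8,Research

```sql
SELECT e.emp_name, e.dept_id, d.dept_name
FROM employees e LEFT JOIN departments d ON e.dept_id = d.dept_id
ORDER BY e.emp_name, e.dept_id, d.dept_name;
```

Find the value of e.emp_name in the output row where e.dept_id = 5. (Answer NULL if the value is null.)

Uma

LEFT JOIN keeps every row from `employees`; unmatched rows get NULL for `departments`'s columns.
Matching on e.dept_id = d.dept_id.
Matched pairs: 2; unmatched e rows kept: 2.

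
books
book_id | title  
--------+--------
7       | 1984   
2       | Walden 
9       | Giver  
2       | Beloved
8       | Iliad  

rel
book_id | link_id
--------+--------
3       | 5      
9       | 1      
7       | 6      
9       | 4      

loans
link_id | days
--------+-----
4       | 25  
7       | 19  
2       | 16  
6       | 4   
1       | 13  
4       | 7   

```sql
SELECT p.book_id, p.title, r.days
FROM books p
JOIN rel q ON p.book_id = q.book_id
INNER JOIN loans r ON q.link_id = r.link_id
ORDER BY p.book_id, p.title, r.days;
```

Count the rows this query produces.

Evaluate left to right. First `books p INNER JOIN rel q` on book_id: 3 row(s).
Then INNER JOIN `loans r` on link_id: keep only rows whose q.link_id appears in r.
Result: 4 row(s).

4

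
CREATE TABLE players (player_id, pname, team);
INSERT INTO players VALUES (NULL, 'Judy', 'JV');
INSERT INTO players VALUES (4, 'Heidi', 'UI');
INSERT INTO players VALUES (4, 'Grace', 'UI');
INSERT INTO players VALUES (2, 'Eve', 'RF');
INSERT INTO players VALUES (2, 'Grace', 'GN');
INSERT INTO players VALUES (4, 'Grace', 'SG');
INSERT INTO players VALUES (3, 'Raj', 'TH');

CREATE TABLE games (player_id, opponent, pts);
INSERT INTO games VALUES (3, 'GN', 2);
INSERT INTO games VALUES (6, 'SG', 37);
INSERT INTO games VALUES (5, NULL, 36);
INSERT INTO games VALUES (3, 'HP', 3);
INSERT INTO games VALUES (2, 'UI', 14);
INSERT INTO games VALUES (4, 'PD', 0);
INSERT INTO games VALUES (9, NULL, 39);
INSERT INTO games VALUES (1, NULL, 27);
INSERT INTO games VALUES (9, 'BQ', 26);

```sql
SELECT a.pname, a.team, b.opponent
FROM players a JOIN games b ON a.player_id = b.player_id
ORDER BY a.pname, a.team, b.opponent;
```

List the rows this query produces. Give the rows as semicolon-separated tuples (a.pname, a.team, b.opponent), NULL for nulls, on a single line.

INNER JOIN keeps only pairs where the ON condition holds.
Matching on a.player_id = b.player_id. A NULL in a compared column never satisfies the condition.
- a (player_id=NULL) has no partner → excluded.
- a (player_id=4) pairs with 1 row(s) of b.
- a (player_id=4) pairs with 1 row(s) of b.
- a (player_id=2) pairs with 1 row(s) of b.
- a (player_id=2) pairs with 1 row(s) of b.
- a (player_id=4) pairs with 1 row(s) of b.
- a (player_id=3) pairs with 2 row(s) of b.
After projecting and ordering:
a.pname | a.team | b.opponent
Eve | RF | UI
Grace | GN | UI
Grace | SG | PD
Grace | UI | PD
Heidi | UI | PD
Raj | TH | GN
Raj | TH | HP

(Eve, RF, UI); (Grace, GN, UI); (Grace, SG, PD); (Grace, UI, PD); (Heidi, UI, PD); (Raj, TH, GN); (Raj, TH, HP)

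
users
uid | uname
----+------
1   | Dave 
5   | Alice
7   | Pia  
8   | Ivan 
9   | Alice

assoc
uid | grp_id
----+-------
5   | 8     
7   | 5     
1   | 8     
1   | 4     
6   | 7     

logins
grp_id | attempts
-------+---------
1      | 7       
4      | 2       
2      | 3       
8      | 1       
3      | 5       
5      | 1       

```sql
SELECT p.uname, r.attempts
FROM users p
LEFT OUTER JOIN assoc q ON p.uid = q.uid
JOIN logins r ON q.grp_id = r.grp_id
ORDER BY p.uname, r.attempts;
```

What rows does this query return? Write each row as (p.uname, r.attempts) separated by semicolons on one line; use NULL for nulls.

(Alice, 1); (Dave, 1); (Dave, 2); (Pia, 1)

Step 1 — p LEFT JOIN q on uid → 6 row(s).
Then INNER JOIN `logins r` on grp_id: keep only rows whose q.grp_id appears in r.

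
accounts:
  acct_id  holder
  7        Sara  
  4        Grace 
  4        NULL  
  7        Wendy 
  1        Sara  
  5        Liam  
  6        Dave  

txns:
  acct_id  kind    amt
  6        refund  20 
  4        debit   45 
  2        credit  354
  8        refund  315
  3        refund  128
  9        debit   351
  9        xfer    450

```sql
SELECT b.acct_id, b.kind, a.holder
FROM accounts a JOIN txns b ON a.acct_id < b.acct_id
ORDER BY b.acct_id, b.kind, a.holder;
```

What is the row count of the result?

INNER JOIN keeps only pairs where the ON condition holds.
Matching on a.acct_id < b.acct_id.
Matched pairs: 28.
Total: 28 rows.

28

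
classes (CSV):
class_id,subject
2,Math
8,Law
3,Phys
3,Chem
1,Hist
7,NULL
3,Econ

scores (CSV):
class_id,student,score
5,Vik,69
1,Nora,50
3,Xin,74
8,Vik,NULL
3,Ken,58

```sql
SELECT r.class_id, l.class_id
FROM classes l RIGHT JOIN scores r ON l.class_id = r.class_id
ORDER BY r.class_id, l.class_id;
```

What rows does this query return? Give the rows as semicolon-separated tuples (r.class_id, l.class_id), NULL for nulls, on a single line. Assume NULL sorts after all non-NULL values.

(1, 1); (3, 3); (3, 3); (3, 3); (3, 3); (3, 3); (3, 3); (5, NULL); (8, 8)

RIGHT JOIN keeps every row from `scores`; unmatched rows get NULL for `classes`'s columns.
Matching on l.class_id = r.class_id.
- class_id=2: no matching r row.
- class_id=8: 1 matching r row(s), so 1 row(s) emitted.
- class_id=3: 2 matching r row(s), so 2 row(s) emitted.
- class_id=3: 2 matching r row(s), so 2 row(s) emitted.
- class_id=1: 1 matching r row(s), so 1 row(s) emitted.
- class_id=7: no matching r row.
- class_id=3: 2 matching r row(s), so 2 row(s) emitted.
- 1 r row(s) had no l match → kept, l columns NULL.
After projecting and ordering:
r.class_id | l.class_id
1 | 1
3 | 3
3 | 3
3 | 3
3 | 3
3 | 3
3 | 3
5 | NULL
8 | 8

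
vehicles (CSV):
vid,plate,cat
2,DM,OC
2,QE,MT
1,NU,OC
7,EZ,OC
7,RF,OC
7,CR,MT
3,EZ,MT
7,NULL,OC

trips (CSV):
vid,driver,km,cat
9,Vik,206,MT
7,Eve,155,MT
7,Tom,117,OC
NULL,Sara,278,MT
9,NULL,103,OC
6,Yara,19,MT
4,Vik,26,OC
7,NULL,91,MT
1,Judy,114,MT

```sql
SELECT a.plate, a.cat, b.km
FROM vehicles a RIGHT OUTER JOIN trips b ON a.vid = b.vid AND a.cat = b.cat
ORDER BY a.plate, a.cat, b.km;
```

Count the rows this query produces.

11

RIGHT JOIN keeps every row from `trips`; unmatched rows get NULL for `vehicles`'s columns.
Matching on a.vid = b.vid AND a.cat = b.cat. A NULL in a compared column never satisfies the condition.
Matched pairs: 5; unmatched b rows kept: 6.
Total: 5 matched + 6 padded = 11 rows.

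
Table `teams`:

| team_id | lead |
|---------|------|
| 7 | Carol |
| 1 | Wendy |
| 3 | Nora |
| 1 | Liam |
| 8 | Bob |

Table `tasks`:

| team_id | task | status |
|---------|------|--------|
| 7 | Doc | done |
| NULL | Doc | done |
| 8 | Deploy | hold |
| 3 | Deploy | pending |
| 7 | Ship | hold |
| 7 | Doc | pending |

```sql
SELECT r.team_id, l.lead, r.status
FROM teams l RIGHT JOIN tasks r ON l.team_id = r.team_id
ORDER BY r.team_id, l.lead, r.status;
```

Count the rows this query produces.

RIGHT JOIN keeps every row from `tasks`; unmatched rows get NULL for `teams`'s columns.
Matching on l.team_id = r.team_id. A NULL in a compared column never satisfies the condition.
Matched pairs: 5; unmatched r rows kept: 1.
Total: 5 matched + 1 padded = 6 rows.

6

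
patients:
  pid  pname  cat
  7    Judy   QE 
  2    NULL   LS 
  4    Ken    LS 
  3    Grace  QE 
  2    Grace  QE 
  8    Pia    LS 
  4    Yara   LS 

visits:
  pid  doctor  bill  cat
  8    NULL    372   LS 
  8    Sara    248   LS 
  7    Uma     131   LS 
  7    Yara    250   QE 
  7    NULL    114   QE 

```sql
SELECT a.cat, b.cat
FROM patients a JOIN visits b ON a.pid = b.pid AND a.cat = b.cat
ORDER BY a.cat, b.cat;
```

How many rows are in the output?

INNER JOIN keeps only pairs where the ON condition holds.
Matching on a.pid = b.pid AND a.cat = b.cat.
- pid=7, cat=QE: 2 matching b row(s), so 2 row(s) emitted.
- pid=2, cat=LS: no matching b row, dropped.
- pid=4, cat=LS: no matching b row, dropped.
- pid=3, cat=QE: no matching b row, dropped.
- pid=2, cat=QE: no matching b row, dropped.
- pid=8, cat=LS: 2 matching b row(s), so 2 row(s) emitted.
- pid=4, cat=LS: no matching b row, dropped.
Total: 4 rows.

4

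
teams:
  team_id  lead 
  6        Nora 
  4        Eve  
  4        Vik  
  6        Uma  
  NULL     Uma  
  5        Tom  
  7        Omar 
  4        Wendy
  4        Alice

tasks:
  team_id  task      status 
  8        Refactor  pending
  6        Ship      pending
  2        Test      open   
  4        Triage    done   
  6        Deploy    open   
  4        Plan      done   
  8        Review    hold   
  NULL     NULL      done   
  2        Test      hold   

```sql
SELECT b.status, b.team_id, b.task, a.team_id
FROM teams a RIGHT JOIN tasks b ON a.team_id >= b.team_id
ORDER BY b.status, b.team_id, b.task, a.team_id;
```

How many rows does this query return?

41

RIGHT JOIN keeps every row from `tasks`; unmatched rows get NULL for `teams`'s columns.
Matching on a.team_id >= b.team_id. A NULL in a compared column never satisfies the condition.
Matched pairs: 38; unmatched b rows kept: 3.
Total: 38 matched + 3 padded = 41 rows.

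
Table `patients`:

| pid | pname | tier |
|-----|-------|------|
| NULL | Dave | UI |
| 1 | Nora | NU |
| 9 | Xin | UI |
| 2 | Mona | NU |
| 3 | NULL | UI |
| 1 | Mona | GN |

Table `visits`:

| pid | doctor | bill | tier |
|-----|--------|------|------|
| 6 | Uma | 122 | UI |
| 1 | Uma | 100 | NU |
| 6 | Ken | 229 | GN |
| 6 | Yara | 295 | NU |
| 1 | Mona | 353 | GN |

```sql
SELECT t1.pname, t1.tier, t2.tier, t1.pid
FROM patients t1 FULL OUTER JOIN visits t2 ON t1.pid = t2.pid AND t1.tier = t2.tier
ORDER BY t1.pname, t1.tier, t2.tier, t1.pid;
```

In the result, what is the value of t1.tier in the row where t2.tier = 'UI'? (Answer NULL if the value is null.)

FULL OUTER JOIN keeps every row from both sides; unmatched rows get NULL for the other side's columns.
Matching on t1.pid = t2.pid AND t1.tier = t2.tier. A NULL in a compared column never satisfies the condition.
Matched pairs: 2; unmatched t1 rows kept: 4; unmatched t2 rows kept: 3.

NULL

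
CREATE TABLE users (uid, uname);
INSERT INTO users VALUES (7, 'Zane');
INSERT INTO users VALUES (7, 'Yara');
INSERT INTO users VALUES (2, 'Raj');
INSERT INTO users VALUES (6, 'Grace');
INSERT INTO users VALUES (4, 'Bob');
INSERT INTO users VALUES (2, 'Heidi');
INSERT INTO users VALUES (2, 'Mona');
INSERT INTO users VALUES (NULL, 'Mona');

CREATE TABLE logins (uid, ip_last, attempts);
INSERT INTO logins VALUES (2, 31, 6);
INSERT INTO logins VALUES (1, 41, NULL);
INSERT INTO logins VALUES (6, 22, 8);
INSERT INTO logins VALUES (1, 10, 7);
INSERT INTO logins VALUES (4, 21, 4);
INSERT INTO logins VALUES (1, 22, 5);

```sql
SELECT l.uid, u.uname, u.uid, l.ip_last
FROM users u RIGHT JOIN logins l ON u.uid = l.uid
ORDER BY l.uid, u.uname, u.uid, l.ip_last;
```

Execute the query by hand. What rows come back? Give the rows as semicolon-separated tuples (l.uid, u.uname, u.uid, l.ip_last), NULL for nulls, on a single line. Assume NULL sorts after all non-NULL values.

RIGHT JOIN keeps every row from `logins`; unmatched rows get NULL for `users`'s columns.
Matching on u.uid = l.uid. A NULL in a compared column never satisfies the condition.
Matched pairs: 5; unmatched l rows kept: 3.

(1, NULL, NULL, 10); (1, NULL, NULL, 22); (1, NULL, NULL, 41); (2, Heidi, 2, 31); (2, Mona, 2, 31); (2, Raj, 2, 31); (4, Bob, 4, 21); (6, Grace, 6, 22)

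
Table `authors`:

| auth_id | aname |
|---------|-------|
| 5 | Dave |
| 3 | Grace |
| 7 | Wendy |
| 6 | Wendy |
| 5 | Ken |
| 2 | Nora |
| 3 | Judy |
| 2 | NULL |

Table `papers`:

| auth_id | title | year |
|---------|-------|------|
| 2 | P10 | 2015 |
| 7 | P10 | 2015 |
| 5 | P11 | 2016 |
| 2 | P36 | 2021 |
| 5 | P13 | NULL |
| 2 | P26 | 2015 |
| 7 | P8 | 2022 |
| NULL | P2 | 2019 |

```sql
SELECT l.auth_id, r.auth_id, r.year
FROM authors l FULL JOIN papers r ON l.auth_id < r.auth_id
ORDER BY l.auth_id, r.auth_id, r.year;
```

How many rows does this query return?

FULL OUTER JOIN keeps every row from both sides; unmatched rows get NULL for the other side's columns.
Matching on l.auth_id < r.auth_id. A NULL in a compared column never satisfies the condition.
Matched pairs: 22; unmatched l rows kept: 1; unmatched r rows kept: 4.
Total: 22 matched + 5 padded = 27 rows.

27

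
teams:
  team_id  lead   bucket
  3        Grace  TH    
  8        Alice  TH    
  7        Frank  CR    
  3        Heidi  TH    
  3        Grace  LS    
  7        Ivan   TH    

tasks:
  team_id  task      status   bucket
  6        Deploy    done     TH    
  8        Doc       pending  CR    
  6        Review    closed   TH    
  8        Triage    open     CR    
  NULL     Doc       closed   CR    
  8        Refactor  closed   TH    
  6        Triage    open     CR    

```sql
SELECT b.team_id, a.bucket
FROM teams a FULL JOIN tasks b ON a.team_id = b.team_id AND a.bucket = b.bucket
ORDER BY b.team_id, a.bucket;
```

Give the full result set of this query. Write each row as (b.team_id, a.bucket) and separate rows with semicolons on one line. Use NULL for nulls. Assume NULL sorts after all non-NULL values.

(6, NULL); (6, NULL); (6, NULL); (8, TH); (8, NULL); (8, NULL); (NULL, CR); (NULL, LS); (NULL, TH); (NULL, TH); (NULL, TH); (NULL, NULL)

FULL OUTER JOIN keeps every row from both sides; unmatched rows get NULL for the other side's columns.
Matching on a.team_id = b.team_id AND a.bucket = b.bucket. A NULL in a compared column never satisfies the condition.
- a[0] team_id=3, bucket=TH → no match; kept with NULLs on the b side.
- a[1] team_id=8, bucket=TH → 1 match(es) in b → 1 row(s).
- a[2] team_id=7, bucket=CR → no match; kept with NULLs on the b side.
- a[3] team_id=3, bucket=TH → no match; kept with NULLs on the b side.
- a[4] team_id=3, bucket=LS → no match; kept with NULLs on the b side.
- a[5] team_id=7, bucket=TH → no match; kept with NULLs on the b side.
- 6 row(s) from b found no a partner → padded with NULL.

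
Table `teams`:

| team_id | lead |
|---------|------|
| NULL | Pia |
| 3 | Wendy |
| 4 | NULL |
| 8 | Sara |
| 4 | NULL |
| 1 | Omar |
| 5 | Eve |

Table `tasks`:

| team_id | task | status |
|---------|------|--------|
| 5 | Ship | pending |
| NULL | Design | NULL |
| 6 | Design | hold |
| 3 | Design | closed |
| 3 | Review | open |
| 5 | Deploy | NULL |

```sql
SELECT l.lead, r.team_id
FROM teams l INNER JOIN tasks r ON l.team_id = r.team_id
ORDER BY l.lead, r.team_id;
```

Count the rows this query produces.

4

INNER JOIN keeps only pairs where the ON condition holds.
Matching on l.team_id = r.team_id. A NULL in a compared column never satisfies the condition.
- team_id=NULL: no matching r row, dropped.
- team_id=3: 2 matching r row(s), so 2 row(s) emitted.
- team_id=4: no matching r row, dropped.
- team_id=8: no matching r row, dropped.
- team_id=4: no matching r row, dropped.
- team_id=1: no matching r row, dropped.
- team_id=5: 2 matching r row(s), so 2 row(s) emitted.
Total: 4 rows.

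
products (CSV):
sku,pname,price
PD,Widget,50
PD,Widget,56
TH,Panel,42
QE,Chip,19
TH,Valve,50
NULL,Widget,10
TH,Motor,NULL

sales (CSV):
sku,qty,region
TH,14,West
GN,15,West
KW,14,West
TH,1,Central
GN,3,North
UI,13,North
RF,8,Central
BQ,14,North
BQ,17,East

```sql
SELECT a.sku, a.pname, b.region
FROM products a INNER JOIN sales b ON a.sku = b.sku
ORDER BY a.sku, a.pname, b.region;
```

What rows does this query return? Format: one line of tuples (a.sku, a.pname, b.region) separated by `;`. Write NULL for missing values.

(TH, Motor, Central); (TH, Motor, West); (TH, Panel, Central); (TH, Panel, West); (TH, Valve, Central); (TH, Valve, West)

INNER JOIN keeps only pairs where the ON condition holds.
Matching on a.sku = b.sku. A NULL in a compared column never satisfies the condition.
Matched pairs: 6.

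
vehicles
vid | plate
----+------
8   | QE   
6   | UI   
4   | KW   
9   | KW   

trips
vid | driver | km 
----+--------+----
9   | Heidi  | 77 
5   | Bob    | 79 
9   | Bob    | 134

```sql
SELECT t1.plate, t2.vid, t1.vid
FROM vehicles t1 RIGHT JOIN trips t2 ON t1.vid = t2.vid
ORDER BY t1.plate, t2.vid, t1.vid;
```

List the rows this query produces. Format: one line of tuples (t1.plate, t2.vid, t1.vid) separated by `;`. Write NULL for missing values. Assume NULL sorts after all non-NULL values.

RIGHT JOIN keeps every row from `trips`; unmatched rows get NULL for `vehicles`'s columns.
Matching on t1.vid = t2.vid.
- t1[0] vid=8 → no match.
- t1[1] vid=6 → no match.
- t1[2] vid=4 → no match.
- t1[3] vid=9 → 2 match(es) in t2 → 2 row(s).
- 1 row(s) from t2 found no t1 partner → padded with NULL.
After projecting and ordering:
t1.plate | t2.vid | t1.vid
KW | 9 | 9
KW | 9 | 9
NULL | 5 | NULL

(KW, 9, 9); (KW, 9, 9); (NULL, 5, NULL)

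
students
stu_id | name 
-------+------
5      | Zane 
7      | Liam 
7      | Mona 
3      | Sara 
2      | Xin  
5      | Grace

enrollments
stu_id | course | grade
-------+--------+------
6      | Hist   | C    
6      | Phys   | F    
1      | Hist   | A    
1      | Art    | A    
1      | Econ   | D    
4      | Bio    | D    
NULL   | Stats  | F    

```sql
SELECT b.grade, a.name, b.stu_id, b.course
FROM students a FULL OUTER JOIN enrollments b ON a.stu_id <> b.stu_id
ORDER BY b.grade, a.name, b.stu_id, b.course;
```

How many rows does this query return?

FULL OUTER JOIN keeps every row from both sides; unmatched rows get NULL for the other side's columns.
Matching on a.stu_id <> b.stu_id. A NULL in a compared column never satisfies the condition.
- stu_id=5: 6 matching b row(s), so 6 row(s) emitted.
- stu_id=7: 6 matching b row(s), so 6 row(s) emitted.
- stu_id=7: 6 matching b row(s), so 6 row(s) emitted.
- stu_id=3: 6 matching b row(s), so 6 row(s) emitted.
- stu_id=2: 6 matching b row(s), so 6 row(s) emitted.
- stu_id=5: 6 matching b row(s), so 6 row(s) emitted.
- plus 1 unmatched b row(s), each kept with NULL a columns.
Total: 36 matched + 1 padded = 37 rows.

37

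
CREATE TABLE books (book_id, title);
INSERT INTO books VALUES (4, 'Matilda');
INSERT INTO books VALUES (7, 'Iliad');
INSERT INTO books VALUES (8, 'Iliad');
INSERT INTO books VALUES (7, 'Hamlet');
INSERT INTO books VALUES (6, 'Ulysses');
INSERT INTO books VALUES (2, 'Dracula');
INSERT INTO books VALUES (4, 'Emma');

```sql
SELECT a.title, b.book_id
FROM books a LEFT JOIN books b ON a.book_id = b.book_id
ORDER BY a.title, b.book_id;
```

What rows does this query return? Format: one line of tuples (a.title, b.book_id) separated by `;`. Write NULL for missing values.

(Dracula, 2); (Emma, 4); (Emma, 4); (Hamlet, 7); (Hamlet, 7); (Iliad, 7); (Iliad, 7); (Iliad, 8); (Matilda, 4); (Matilda, 4); (Ulysses, 6)

LEFT JOIN keeps every row from `books a`; unmatched rows get NULL for `books b`'s columns.
Matching on a.book_id = b.book_id.
Matched pairs: 11; unmatched a rows kept: 0.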